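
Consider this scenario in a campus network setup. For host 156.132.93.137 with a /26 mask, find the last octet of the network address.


Given: IP = 156.132.93.137, prefix = /26
Subnet mask = 255.255.255.192
Last octet of IP: 137
Last octet of mask: 192
Network last octet = 137 AND 192 = 128

128


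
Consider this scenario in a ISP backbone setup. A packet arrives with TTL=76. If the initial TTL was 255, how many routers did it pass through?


Given: initial TTL = 255, received TTL = 76
Hops = initial TTL - received TTL
Hops = 255 - 76 = 179

179


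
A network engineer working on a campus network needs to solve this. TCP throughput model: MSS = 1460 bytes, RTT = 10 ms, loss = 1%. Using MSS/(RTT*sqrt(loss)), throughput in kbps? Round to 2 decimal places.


Given: MSS = 1460 bytes, RTT = 10 ms, loss = 1%
RTT in seconds = 10 / 1000 = 0.01
Loss rate = 1% = 0.01
sqrt(loss) = sqrt(0.01) = 0.1
Throughput (bytes/s) = 1460 / (0.01 * 0.1) = 1460000.0000
Throughput (kbps) = 1460000.0000 * 8 / 1000 = 11680.000000 -> 11680.00 kbps (2 dp)

11680.00


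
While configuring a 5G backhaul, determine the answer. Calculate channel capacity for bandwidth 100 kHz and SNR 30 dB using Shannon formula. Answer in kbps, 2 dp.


Given: B = 100 kHz, SNR = 30 dB
SNR linear = 10^(30/10) = 1000
1 + SNR = 1001
log2(1001) = 9.9672262588
C = 100 * 1000 * 9.9672262588 = 996722.6259 bps
C = 996.722626 kbps -> 996.72 kbps (2 dp)

996.72


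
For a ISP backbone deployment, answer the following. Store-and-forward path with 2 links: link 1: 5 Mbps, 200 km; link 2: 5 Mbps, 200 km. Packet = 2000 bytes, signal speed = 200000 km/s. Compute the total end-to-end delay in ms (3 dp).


Packet = 2000 bytes = 16000 bits. Store-and-forward: sum (t_trans + t_prop) per link.
Link 1: t_trans = 16000/(5*10^6) s = 3.2000 ms; t_prop = 200/200000 s = 1.0000 ms; subtotal = 4.2000 ms
Link 2: t_trans = 16000/(5*10^6) s = 3.2000 ms; t_prop = 200/200000 s = 1.0000 ms; subtotal = 4.2000 ms
End-to-end = 4.2000 + 4.2000 = 8.4000 ms -> 8.400 ms (3 dp)

8.400


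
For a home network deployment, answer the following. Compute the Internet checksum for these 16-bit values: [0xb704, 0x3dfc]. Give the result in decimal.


Given words: [0xb704, 0x3dfc]
Step 1: Sum all words
Raw sum = 46852 + 15868 = 62720
One's complement = ~62720 & 0xFFFF = 2815

2815


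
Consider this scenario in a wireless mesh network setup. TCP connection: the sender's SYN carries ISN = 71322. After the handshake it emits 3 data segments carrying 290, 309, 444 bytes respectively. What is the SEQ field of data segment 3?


The SYN occupies sequence number ISN = 71322, so the first data byte is ISN + 1 = 71323.
SEQ of data segment i = (ISN + 1) + sum of payload sizes of segments 1..i-1.
Segment 1: SEQ = 71323, payload = 290 bytes
Segment 2: SEQ = 71613, payload = 309 bytes
Segment 3: SEQ = 71922, payload = 444 bytes
SEQ of segment 3 = 71323 + 290 + 309 = 71922

71922


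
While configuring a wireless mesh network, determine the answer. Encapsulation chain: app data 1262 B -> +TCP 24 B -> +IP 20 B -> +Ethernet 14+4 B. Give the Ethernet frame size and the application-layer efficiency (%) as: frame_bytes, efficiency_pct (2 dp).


TCP segment = 1262 + 24 = 1286 B
IP packet = 1286 + 20 = 1306 B
Ethernet frame = 1306 + 14 + 4 = 1324 B
Efficiency = app / frame = 1262 / 1324 = 0.953172 = 95.3172% -> 95.32% (2 dp)

1324, 95.32


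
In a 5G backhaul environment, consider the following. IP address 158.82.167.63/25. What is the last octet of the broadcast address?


Given: IP = 158.82.167.63, prefix = /25
Host bits = 32 - 25 = 7
Network last octet = 63 AND mask = 0
Host part size = 2^7 - 1 = 127
Broadcast last octet = 0 OR 127 = 127

127


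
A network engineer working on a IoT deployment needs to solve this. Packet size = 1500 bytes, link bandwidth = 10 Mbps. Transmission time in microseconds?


Given: packet = 1500 bytes, bandwidth = 10 Mbps
Packet in bits = 1500 * 8 = 12000 bits
Bandwidth = 10 * 10^6 = 10000000 bps
Time = 12000 / 10000000 seconds
Time in us = 12000 * 10^6 / 10000000 = 1200

1200


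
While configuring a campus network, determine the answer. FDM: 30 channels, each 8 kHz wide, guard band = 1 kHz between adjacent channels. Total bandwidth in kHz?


Given: 30 channels, 8 kHz each, guard = 1 kHz
Channel bandwidth = 30 * 8 = 240 kHz
Guard bands = 29 gaps * 1 kHz = 29 kHz
Total = 240 + 29 = 269 kHz

269


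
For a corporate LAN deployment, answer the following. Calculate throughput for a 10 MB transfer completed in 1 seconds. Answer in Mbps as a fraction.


Given: file = 10 MB, time = 1 s
File in Mb = 10 * 8 = 80 Mb
Throughput = 80 / 1 Mbps
Throughput = 80 Mbps

80


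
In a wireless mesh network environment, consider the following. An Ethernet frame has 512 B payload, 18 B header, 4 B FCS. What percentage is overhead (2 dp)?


Given: payload = 512 B, header = 18 B, trailer = 4 B
Overhead bytes = header + trailer = 18 + 4 = 22
Total frame = payload + overhead = 512 + 22 = 534
Overhead % = 22 / 534 * 100 = 4.1199% -> 4.12% (2 dp)

4.12


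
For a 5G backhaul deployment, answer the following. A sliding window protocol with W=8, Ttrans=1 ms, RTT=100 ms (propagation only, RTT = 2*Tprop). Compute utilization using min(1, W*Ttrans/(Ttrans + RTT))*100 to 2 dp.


Given: W = 8, Ttrans = 1 ms, RTT = 100 ms (= 2 * Tprop, Tprop = 50 ms)
Cycle time = Ttrans + RTT = 1 + 100 = 101 ms (first packet sent until its ACK returns)
W * Ttrans = 8 * 1 = 8 ms of sending per cycle
W * Ttrans / (Ttrans + RTT) = 8 / 101 = 0.079208
U = min(1, 0.079208) = 0.079208
U% = 7.92%

7.92


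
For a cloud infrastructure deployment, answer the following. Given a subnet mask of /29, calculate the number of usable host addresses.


Given: subnet mask /29
Host bits = 32 - 29 = 3
Total addresses = 2^3 = 8
Usable hosts = 8 - 2 (network + broadcast) = 6

6


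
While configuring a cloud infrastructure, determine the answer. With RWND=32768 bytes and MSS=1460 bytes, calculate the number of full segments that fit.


Given: RWND = 32768 bytes, MSS = 1460 bytes
Full segments = floor(RWND / MSS)
Full segments = floor(32768 / 1460)
Full segments = floor(22.4438) = 22

22


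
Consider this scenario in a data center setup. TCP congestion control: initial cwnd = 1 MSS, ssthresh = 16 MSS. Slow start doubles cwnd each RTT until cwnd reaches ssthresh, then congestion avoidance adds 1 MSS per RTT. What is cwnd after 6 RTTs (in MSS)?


RTT 0: cwnd = 1 MSS (initial)
RTT 1: cwnd = 2 MSS (slow start, doubled)
RTT 2: cwnd = 4 MSS (slow start, doubled)
RTT 3: cwnd = 8 MSS (slow start, doubled)
RTT 4: cwnd = 16 MSS (slow start, doubled)
RTT 5: cwnd = 17 MSS (congestion avoidance, +1)
RTT 6: cwnd = 18 MSS (congestion avoidance, +1)

18


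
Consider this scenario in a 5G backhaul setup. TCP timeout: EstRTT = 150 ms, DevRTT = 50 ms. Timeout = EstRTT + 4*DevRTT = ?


Given: EstRTT = 150 ms, DevRTT = 50 ms
Timeout = EstRTT + 4 * DevRTT
4 * DevRTT = 4 * 50 = 200
Timeout = 150 + 200 = 350 ms

350


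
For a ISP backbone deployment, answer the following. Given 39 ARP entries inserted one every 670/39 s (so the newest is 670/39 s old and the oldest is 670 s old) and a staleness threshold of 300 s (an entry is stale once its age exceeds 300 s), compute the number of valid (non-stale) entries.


Ages are k * 670/39 s for k = 1..39 (spacing = 17.1795 s).
Entry k is valid iff k * 670/39 <= 300 iff k <= 39 * 300 / 670 = 17.4627
n_valid = floor(17.4627) = 17
(n_stale = 39 - 17 = 22)

17


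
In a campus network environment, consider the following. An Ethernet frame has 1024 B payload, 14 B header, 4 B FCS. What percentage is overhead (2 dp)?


Given: payload = 1024 B, header = 14 B, trailer = 4 B
Overhead bytes = header + trailer = 14 + 4 = 18
Total frame = payload + overhead = 1024 + 18 = 1042
Overhead % = 18 / 1042 * 100 = 1.7274% -> 1.73% (2 dp)

1.73


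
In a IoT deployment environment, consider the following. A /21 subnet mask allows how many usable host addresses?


Given: subnet mask /21
Host bits = 32 - 21 = 11
Total addresses = 2^11 = 2048
Usable hosts = 2048 - 2 (network + broadcast) = 2046

2046


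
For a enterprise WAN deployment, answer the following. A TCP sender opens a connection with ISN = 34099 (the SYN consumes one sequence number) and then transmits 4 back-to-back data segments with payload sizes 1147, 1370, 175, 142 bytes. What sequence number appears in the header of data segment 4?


The SYN occupies sequence number ISN = 34099, so the first data byte is ISN + 1 = 34100.
SEQ of data segment i = (ISN + 1) + sum of payload sizes of segments 1..i-1.
Segment 1: SEQ = 34100, payload = 1147 bytes
Segment 2: SEQ = 35247, payload = 1370 bytes
Segment 3: SEQ = 36617, payload = 175 bytes
Segment 4: SEQ = 36792, payload = 142 bytes
SEQ of segment 4 = 34100 + 1147 + 1370 + 175 = 36792

36792


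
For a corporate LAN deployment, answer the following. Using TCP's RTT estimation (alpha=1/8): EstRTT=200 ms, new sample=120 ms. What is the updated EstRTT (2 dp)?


Given: EstRTT = 200 ms, SampleRTT = 120 ms, alpha = 1/8
New EstRTT = (1 - alpha) * EstRTT + alpha * SampleRTT
(7/8) * 200 = 175
(1/8) * 120 = 15
New EstRTT = 175 + 15 = 190 ms -> 190.00 ms (2 dp)

190.00


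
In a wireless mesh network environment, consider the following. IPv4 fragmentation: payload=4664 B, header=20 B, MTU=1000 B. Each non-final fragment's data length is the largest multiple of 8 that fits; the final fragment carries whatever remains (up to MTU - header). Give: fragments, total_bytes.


Max data per non-final fragment = floor((MTU - header)/8)*8 = floor((1000 - 20)/8)*8 = floor(980/8)*8 = 976 B
Final fragment needs no 8-byte alignment: it can carry up to MTU - header = 980 B
Non-final fragments needed = ceil((payload - 980) / 976) = ceil(3684/976) = ceil(3.7746) = 4
Number of fragments = 4 + 1 = 5
Fragment sizes (data): 4 * 976 B + 760 B (last, 760 <= 980 OK)
Total bytes sent = payload + n_frags * header = 4664 + 5*20 = 4664 + 100 = 4764 B

5, 4764


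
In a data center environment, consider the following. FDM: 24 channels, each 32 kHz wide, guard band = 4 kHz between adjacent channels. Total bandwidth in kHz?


Given: 24 channels, 32 kHz each, guard = 4 kHz
Channel bandwidth = 24 * 32 = 768 kHz
Guard bands = 23 gaps * 4 kHz = 92 kHz
Total = 768 + 92 = 860 kHz

860


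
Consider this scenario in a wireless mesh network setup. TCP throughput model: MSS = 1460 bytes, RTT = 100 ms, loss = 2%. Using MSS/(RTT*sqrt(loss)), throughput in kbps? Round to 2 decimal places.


Given: MSS = 1460 bytes, RTT = 100 ms, loss = 2%
RTT in seconds = 100 / 1000 = 0.1
Loss rate = 2% = 0.02
sqrt(loss) = sqrt(0.02) = 0.141421356237
Throughput (bytes/s) = 1460 / (0.1 * 0.141421356237) = 103237.5901
Throughput (kbps) = 103237.5901 * 8 / 1000 = 825.900720 -> 825.90 kbps (2 dp)

825.90


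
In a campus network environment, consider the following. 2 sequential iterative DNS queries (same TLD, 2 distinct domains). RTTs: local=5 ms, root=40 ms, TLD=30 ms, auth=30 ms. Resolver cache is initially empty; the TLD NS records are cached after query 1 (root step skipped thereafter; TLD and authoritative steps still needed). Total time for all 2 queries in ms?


Lookup 1 (cold cache): local + root + TLD + auth = 5 + 40 + 30 + 30 = 105 ms
Lookups 2..2 (TLD NS cached -> skip root; new domain -> still ask TLD and auth): local + TLD + auth = 5 + 30 + 30 = 65 ms each
Remaining 1 lookups: 1 * 65 = 65 ms
Total = 105 + 65 = 170 ms

170


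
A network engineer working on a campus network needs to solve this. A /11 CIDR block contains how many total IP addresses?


Given: CIDR prefix /11
Host bits = 32 - 11 = 21
Total addresses = 2^21 = 2097152

2097152


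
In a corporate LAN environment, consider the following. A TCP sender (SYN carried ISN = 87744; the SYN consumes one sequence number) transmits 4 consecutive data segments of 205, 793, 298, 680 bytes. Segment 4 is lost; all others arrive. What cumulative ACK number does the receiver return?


SYN uses sequence number 87744; first data byte = ISN + 1 = 87745.
Segment 1: SEQ = 87745, len = 205 B, covers [87745, 87949]
Segment 2: SEQ = 87950, len = 793 B, covers [87950, 88742]
Segment 3: SEQ = 88743, len = 298 B, covers [88743, 89040]
Segment 4: SEQ = 89041, len = 680 B, covers [89041, 89720] [LOST]
In-order data received: bytes [87745, 89040] (segments 1..3).
Segment 4 missing -> gap begins at byte 89041.
Cumulative ACK = next expected in-order byte = 87745 + 205 + 793 + 298 = 89041

89041


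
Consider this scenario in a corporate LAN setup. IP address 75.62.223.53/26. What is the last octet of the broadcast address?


Given: IP = 75.62.223.53, prefix = /26
Host bits = 32 - 26 = 6
Network last octet = 53 AND mask = 0
Host part size = 2^6 - 1 = 63
Broadcast last octet = 0 OR 63 = 63

63


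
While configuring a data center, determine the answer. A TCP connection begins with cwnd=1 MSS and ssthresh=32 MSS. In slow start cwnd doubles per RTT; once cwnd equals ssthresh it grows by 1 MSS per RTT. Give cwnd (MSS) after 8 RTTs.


RTT 0: cwnd = 1 MSS (initial)
RTT 1: cwnd = 2 MSS (slow start, doubled)
RTT 2: cwnd = 4 MSS (slow start, doubled)
RTT 3: cwnd = 8 MSS (slow start, doubled)
RTT 4: cwnd = 16 MSS (slow start, doubled)
RTT 5: cwnd = 32 MSS (slow start, doubled)
RTT 6: cwnd = 33 MSS (congestion avoidance, +1)
RTT 7: cwnd = 34 MSS (congestion avoidance, +1)
RTT 8: cwnd = 35 MSS (congestion avoidance, +1)

35


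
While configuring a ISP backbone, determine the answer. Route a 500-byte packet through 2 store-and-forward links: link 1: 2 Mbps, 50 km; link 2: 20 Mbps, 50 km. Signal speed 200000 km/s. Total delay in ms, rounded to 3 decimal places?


Packet = 500 bytes = 4000 bits. Store-and-forward: sum (t_trans + t_prop) per link.
Link 1: t_trans = 4000/(2*10^6) s = 2.0000 ms; t_prop = 50/200000 s = 0.2500 ms; subtotal = 2.2500 ms
Link 2: t_trans = 4000/(20*10^6) s = 0.2000 ms; t_prop = 50/200000 s = 0.2500 ms; subtotal = 0.4500 ms
End-to-end = 2.2500 + 0.4500 = 2.7000 ms -> 2.700 ms (3 dp)

2.700


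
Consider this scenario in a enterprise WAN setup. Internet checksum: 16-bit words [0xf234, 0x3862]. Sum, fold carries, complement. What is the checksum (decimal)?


Given words: [0xf234, 0x3862]
Step 1: Sum all words
Raw sum = 62004 + 14434 = 76438
Step 2: Fold carry: (10902 + 1) = 10903
One's complement = ~10903 & 0xFFFF = 54632

54632


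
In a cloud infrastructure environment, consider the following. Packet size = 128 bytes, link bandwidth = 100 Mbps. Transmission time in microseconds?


Given: packet = 128 bytes, bandwidth = 100 Mbps
Packet in bits = 128 * 8 = 1024 bits
Bandwidth = 100 * 10^6 = 100000000 bps
Time = 1024 / 100000000 seconds
Time in us = 1024 * 10^6 / 100000000 = 10.24

10.24


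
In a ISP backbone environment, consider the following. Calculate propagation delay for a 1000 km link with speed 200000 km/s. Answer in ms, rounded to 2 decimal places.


Given: distance = 1000 km, speed = 200000 km/s
Delay = distance / speed = 1000 / 200000 seconds
Delay in ms = 1000 * 1000 / 200000
Delay = 5.0000 ms
Rounded to 2 dp = 5.00 ms

5.00


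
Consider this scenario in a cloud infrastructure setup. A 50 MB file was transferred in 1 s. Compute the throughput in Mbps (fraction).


Given: file = 50 MB, time = 1 s
File in Mb = 50 * 8 = 400 Mb
Throughput = 400 / 1 Mbps
Throughput = 400 Mbps

400


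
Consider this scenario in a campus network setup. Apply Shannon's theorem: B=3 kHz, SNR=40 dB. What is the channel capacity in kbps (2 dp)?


Given: B = 3 kHz, SNR = 40 dB
SNR linear = 10^(40/10) = 10000
1 + SNR = 10001
log2(10001) = 13.2878566418
C = 3 * 1000 * 13.2878566418 = 39863.5699 bps
C = 39.863570 kbps -> 39.86 kbps (2 dp)

39.86


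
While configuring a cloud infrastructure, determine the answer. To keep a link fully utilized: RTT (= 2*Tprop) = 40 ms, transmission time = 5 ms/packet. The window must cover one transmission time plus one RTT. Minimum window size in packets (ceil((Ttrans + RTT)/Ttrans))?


Given: Ttrans = 5 ms, RTT = 40 ms (= 2 * Tprop, Tprop = 20 ms)
Time until first ACK returns = Ttrans + RTT = 5 + 40 = 45 ms
Need W * Ttrans >= Ttrans + RTT  ->  W >= (Ttrans + RTT) / Ttrans
(Ttrans + RTT) / Ttrans = 45 / 5 = 9
W_min = ceil(9) = 9

9


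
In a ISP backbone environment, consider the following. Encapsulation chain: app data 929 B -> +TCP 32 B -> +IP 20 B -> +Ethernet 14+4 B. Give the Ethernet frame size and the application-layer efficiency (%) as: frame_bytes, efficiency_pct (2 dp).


TCP segment = 929 + 32 = 961 B
IP packet = 961 + 20 = 981 B
Ethernet frame = 981 + 14 + 4 = 999 B
Efficiency = app / frame = 929 / 999 = 0.929930 = 92.9930% -> 92.99% (2 dp)

999, 92.99


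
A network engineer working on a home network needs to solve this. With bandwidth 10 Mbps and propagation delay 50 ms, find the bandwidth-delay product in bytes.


Given: bandwidth = 10 Mbps, delay = 50 ms
BDP in bits = 10 * 10^6 * 50 / 1000
BDP in bits = 500000
BDP in bytes = 500000 / 8 = 62500

62500


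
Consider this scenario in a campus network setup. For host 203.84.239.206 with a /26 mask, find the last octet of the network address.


Given: IP = 203.84.239.206, prefix = /26
Subnet mask = 255.255.255.192
Last octet of IP: 206
Last octet of mask: 192
Network last octet = 206 AND 192 = 192

192


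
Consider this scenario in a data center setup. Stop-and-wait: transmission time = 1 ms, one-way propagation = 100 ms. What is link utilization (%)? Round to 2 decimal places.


Given: Ttrans = 1 ms, Tprop = 100 ms
RTT = 2 * Tprop = 2 * 100 = 200 ms
U = Ttrans / (Ttrans + RTT)
U = 1 / (1 + 200)
U = 1 / 201 = 0.004975
U% = 0.50%

0.50


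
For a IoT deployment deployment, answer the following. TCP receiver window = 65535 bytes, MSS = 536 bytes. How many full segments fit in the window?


Given: RWND = 65535 bytes, MSS = 536 bytes
Full segments = floor(RWND / MSS)
Full segments = floor(65535 / 536)
Full segments = floor(122.2668) = 122

122


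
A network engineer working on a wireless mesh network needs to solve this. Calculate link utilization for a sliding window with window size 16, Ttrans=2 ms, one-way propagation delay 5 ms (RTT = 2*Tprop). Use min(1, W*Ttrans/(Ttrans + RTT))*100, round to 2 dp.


Given: W = 16, Ttrans = 2 ms, RTT = 10 ms (= 2 * Tprop, Tprop = 5 ms)
Cycle time = Ttrans + RTT = 2 + 10 = 12 ms (first packet sent until its ACK returns)
W * Ttrans = 16 * 2 = 32 ms of sending per cycle
W * Ttrans / (Ttrans + RTT) = 32 / 12 = 2.666667
U = min(1, 2.666667) = 1.000000
U% = 100.00%

100.00


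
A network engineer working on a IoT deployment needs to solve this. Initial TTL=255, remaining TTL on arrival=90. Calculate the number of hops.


Given: initial TTL = 255, received TTL = 90
Hops = initial TTL - received TTL
Hops = 255 - 90 = 165

165


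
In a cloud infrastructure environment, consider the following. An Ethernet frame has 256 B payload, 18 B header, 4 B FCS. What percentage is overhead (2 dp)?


Given: payload = 256 B, header = 18 B, trailer = 4 B
Overhead bytes = header + trailer = 18 + 4 = 22
Total frame = payload + overhead = 256 + 22 = 278
Overhead % = 22 / 278 * 100 = 7.9137% -> 7.91% (2 dp)

7.91


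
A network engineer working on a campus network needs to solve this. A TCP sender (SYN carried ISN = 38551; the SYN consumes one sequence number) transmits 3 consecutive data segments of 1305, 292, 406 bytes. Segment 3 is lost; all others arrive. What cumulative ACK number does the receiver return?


SYN uses sequence number 38551; first data byte = ISN + 1 = 38552.
Segment 1: SEQ = 38552, len = 1305 B, covers [38552, 39856]
Segment 2: SEQ = 39857, len = 292 B, covers [39857, 40148]
Segment 3: SEQ = 40149, len = 406 B, covers [40149, 40554] [LOST]
In-order data received: bytes [38552, 40148] (segments 1..2).
Segment 3 missing -> gap begins at byte 40149.
Cumulative ACK = next expected in-order byte = 38552 + 1305 + 292 = 40149

40149


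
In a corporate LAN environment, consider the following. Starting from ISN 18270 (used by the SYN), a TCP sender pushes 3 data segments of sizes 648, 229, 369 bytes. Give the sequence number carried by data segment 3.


The SYN occupies sequence number ISN = 18270, so the first data byte is ISN + 1 = 18271.
SEQ of data segment i = (ISN + 1) + sum of payload sizes of segments 1..i-1.
Segment 1: SEQ = 18271, payload = 648 bytes
Segment 2: SEQ = 18919, payload = 229 bytes
Segment 3: SEQ = 19148, payload = 369 bytes
SEQ of segment 3 = 18271 + 648 + 229 = 19148

19148


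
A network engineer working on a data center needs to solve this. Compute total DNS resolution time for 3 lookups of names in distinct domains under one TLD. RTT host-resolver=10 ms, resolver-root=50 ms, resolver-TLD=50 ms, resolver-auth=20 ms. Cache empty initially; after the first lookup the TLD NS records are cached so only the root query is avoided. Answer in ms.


Lookup 1 (cold cache): local + root + TLD + auth = 10 + 50 + 50 + 20 = 130 ms
Lookups 2..3 (TLD NS cached -> skip root; new domain -> still ask TLD and auth): local + TLD + auth = 10 + 50 + 20 = 80 ms each
Remaining 2 lookups: 2 * 80 = 160 ms
Total = 130 + 160 = 290 ms

290


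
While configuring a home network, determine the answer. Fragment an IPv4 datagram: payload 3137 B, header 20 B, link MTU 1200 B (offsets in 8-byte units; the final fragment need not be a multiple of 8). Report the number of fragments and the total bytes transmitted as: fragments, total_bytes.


Max data per non-final fragment = floor((MTU - header)/8)*8 = floor((1200 - 20)/8)*8 = floor(1180/8)*8 = 1176 B
Final fragment needs no 8-byte alignment: it can carry up to MTU - header = 1180 B
Non-final fragments needed = ceil((payload - 1180) / 1176) = ceil(1957/1176) = ceil(1.6641) = 2
Number of fragments = 2 + 1 = 3
Fragment sizes (data): 2 * 1176 B + 785 B (last, 785 <= 1180 OK)
Total bytes sent = payload + n_frags * header = 3137 + 3*20 = 3137 + 60 = 3197 B

3, 3197


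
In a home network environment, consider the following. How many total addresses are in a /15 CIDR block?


Given: CIDR prefix /15
Host bits = 32 - 15 = 17
Total addresses = 2^17 = 131072

131072


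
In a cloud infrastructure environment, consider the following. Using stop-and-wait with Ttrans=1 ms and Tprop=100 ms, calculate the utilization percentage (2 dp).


Given: Ttrans = 1 ms, Tprop = 100 ms
RTT = 2 * Tprop = 2 * 100 = 200 ms
U = Ttrans / (Ttrans + RTT)
U = 1 / (1 + 200)
U = 1 / 201 = 0.004975
U% = 0.50%

0.50


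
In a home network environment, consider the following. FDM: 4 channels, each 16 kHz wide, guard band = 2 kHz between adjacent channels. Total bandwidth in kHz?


Given: 4 channels, 16 kHz each, guard = 2 kHz
Channel bandwidth = 4 * 16 = 64 kHz
Guard bands = 3 gaps * 2 kHz = 6 kHz
Total = 64 + 6 = 70 kHz

70


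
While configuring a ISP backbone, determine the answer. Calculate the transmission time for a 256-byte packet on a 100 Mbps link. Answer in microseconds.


Given: packet = 256 bytes, bandwidth = 100 Mbps
Packet in bits = 256 * 8 = 2048 bits
Bandwidth = 100 * 10^6 = 100000000 bps
Time = 2048 / 100000000 seconds
Time in us = 2048 * 10^6 / 100000000 = 20.48

20.48


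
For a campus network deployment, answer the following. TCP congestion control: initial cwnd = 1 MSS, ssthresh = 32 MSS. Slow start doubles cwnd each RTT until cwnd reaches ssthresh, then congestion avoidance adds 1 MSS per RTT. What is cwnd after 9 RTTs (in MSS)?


RTT 0: cwnd = 1 MSS (initial)
RTT 1: cwnd = 2 MSS (slow start, doubled)
RTT 2: cwnd = 4 MSS (slow start, doubled)
RTT 3: cwnd = 8 MSS (slow start, doubled)
RTT 4: cwnd = 16 MSS (slow start, doubled)
RTT 5: cwnd = 32 MSS (slow start, doubled)
RTT 6: cwnd = 33 MSS (congestion avoidance, +1)
RTT 7: cwnd = 34 MSS (congestion avoidance, +1)
RTT 8: cwnd = 35 MSS (congestion avoidance, +1)
RTT 9: cwnd = 36 MSS (congestion avoidance, +1)

36


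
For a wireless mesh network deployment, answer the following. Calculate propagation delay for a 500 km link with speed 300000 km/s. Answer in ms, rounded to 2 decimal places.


Given: distance = 500 km, speed = 300000 km/s
Delay = distance / speed = 500 / 300000 seconds
Delay in ms = 500 * 1000 / 300000
Delay = 1.6667 ms
Rounded to 2 dp = 1.67 ms

1.67


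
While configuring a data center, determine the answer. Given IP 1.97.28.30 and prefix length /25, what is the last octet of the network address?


Given: IP = 1.97.28.30, prefix = /25
Subnet mask = 255.255.255.128
Last octet of IP: 30
Last octet of mask: 128
Network last octet = 30 AND 128 = 0

0


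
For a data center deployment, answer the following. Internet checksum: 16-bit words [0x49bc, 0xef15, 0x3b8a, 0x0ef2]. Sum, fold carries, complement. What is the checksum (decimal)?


Given words: [0x49bc, 0xef15, 0x3b8a, 0x0ef2]
Step 1: Sum all words
Raw sum = 18876 + 61205 + 15242 + 3826 = 99149
Step 2: Fold carry: (33613 + 1) = 33614
One's complement = ~33614 & 0xFFFF = 31921

31921


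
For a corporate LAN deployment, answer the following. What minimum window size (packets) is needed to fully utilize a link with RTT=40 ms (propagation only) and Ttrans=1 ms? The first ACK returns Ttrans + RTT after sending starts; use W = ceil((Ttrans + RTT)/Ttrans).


Given: Ttrans = 1 ms, RTT = 40 ms (= 2 * Tprop, Tprop = 20 ms)
Time until first ACK returns = Ttrans + RTT = 1 + 40 = 41 ms
Need W * Ttrans >= Ttrans + RTT  ->  W >= (Ttrans + RTT) / Ttrans
(Ttrans + RTT) / Ttrans = 41 / 1 = 41
W_min = ceil(41) = 41

41


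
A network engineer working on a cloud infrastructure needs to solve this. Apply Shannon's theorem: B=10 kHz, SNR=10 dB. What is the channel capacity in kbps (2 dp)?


Given: B = 10 kHz, SNR = 10 dB
SNR linear = 10^(10/10) = 10
1 + SNR = 11
log2(11) = 3.4594316186
C = 10 * 1000 * 3.4594316186 = 34594.3162 bps
C = 34.594316 kbps -> 34.59 kbps (2 dp)

34.59


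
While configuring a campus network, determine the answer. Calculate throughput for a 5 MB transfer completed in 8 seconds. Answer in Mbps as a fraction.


Given: file = 5 MB, time = 8 s
File in Mb = 5 * 8 = 40 Mb
Throughput = 40 / 8 Mbps
Throughput = 5 Mbps

5


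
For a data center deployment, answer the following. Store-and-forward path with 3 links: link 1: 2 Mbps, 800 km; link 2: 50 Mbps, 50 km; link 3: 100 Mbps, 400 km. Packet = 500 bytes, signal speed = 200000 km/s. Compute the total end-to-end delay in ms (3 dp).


Packet = 500 bytes = 4000 bits. Store-and-forward: sum (t_trans + t_prop) per link.
Link 1: t_trans = 4000/(2*10^6) s = 2.0000 ms; t_prop = 800/200000 s = 4.0000 ms; subtotal = 6.0000 ms
Link 2: t_trans = 4000/(50*10^6) s = 0.0800 ms; t_prop = 50/200000 s = 0.2500 ms; subtotal = 0.3300 ms
Link 3: t_trans = 4000/(100*10^6) s = 0.0400 ms; t_prop = 400/200000 s = 2.0000 ms; subtotal = 2.0400 ms
End-to-end = 6.0000 + 0.3300 + 2.0400 = 8.3700 ms -> 8.370 ms (3 dp)

8.370


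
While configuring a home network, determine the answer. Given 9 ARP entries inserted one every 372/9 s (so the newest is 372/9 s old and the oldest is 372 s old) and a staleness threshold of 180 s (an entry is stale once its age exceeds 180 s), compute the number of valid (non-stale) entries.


Ages are k * 372/9 s for k = 1..9 (spacing = 41.3333 s).
Entry k is valid iff k * 372/9 <= 180 iff k <= 9 * 180 / 372 = 4.3548
n_valid = floor(4.3548) = 4
(n_stale = 9 - 4 = 5)

4


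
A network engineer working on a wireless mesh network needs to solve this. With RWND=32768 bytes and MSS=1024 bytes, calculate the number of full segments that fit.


Given: RWND = 32768 bytes, MSS = 1024 bytes
Full segments = floor(RWND / MSS)
Full segments = floor(32768 / 1024)
Full segments = floor(32.0) = 32

32


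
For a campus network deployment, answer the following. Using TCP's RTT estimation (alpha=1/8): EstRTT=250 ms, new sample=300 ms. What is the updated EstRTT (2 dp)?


Given: EstRTT = 250 ms, SampleRTT = 300 ms, alpha = 1/8
New EstRTT = (1 - alpha) * EstRTT + alpha * SampleRTT
(7/8) * 250 = 218.75
(1/8) * 300 = 37.5
New EstRTT = 218.75 + 37.5 = 256.25 ms -> 256.25 ms (2 dp)

256.25


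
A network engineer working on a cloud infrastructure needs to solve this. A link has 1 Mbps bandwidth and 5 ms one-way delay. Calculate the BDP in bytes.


Given: bandwidth = 1 Mbps, delay = 5 ms
BDP in bits = 1 * 10^6 * 5 / 1000
BDP in bits = 5000
BDP in bytes = 5000 / 8 = 625

625


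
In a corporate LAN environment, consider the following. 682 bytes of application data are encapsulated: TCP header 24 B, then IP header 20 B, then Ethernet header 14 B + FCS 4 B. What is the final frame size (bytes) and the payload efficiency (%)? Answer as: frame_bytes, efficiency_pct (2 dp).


TCP segment = 682 + 24 = 706 B
IP packet = 706 + 20 = 726 B
Ethernet frame = 726 + 14 + 4 = 744 B
Efficiency = app / frame = 682 / 744 = 0.916667 = 91.6667% -> 91.67% (2 dp)

744, 91.67


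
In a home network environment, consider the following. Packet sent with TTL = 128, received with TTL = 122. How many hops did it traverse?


Given: initial TTL = 128, received TTL = 122
Hops = initial TTL - received TTL
Hops = 128 - 122 = 6

6


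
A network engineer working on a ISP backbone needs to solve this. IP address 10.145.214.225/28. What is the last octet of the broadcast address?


Given: IP = 10.145.214.225, prefix = /28
Host bits = 32 - 28 = 4
Network last octet = 225 AND mask = 224
Host part size = 2^4 - 1 = 15
Broadcast last octet = 224 OR 15 = 239

239


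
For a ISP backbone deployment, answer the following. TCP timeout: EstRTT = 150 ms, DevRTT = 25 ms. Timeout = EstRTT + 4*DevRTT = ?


Given: EstRTT = 150 ms, DevRTT = 25 ms
Timeout = EstRTT + 4 * DevRTT
4 * DevRTT = 4 * 25 = 100
Timeout = 150 + 100 = 250 ms

250


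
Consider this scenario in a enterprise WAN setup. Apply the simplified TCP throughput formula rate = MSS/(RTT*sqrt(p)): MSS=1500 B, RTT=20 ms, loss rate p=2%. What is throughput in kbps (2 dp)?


Given: MSS = 1500 bytes, RTT = 20 ms, loss = 2%
RTT in seconds = 20 / 1000 = 0.02
Loss rate = 2% = 0.02
sqrt(loss) = sqrt(0.02) = 0.141421356237
Throughput (bytes/s) = 1500 / (0.02 * 0.141421356237) = 530330.0859
Throughput (kbps) = 530330.0859 * 8 / 1000 = 4242.640687 -> 4242.64 kbps (2 dp)

4242.64


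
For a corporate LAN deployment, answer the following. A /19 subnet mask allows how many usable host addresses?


Given: subnet mask /19
Host bits = 32 - 19 = 13
Total addresses = 2^13 = 8192
Usable hosts = 8192 - 2 (network + broadcast) = 8190

8190


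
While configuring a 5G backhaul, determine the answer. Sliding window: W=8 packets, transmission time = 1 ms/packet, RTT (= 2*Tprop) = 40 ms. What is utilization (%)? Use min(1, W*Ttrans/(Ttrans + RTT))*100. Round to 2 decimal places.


Given: W = 8, Ttrans = 1 ms, RTT = 40 ms (= 2 * Tprop, Tprop = 20 ms)
Cycle time = Ttrans + RTT = 1 + 40 = 41 ms (first packet sent until its ACK returns)
W * Ttrans = 8 * 1 = 8 ms of sending per cycle
W * Ttrans / (Ttrans + RTT) = 8 / 41 = 0.195122
U = min(1, 0.195122) = 0.195122
U% = 19.51%

19.51


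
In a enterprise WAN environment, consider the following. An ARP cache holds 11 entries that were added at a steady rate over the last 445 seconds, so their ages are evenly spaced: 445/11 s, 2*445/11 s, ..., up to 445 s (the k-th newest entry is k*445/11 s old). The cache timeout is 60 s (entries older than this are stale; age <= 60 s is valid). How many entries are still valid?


Ages are k * 445/11 s for k = 1..11 (spacing = 40.4545 s).
Entry k is valid iff k * 445/11 <= 60 iff k <= 11 * 60 / 445 = 1.4831
n_valid = floor(1.4831) = 1
(n_stale = 11 - 1 = 10)

1


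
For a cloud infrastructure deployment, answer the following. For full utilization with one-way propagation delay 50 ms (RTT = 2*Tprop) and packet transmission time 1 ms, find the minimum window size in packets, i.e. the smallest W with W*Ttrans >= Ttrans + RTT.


Given: Ttrans = 1 ms, RTT = 100 ms (= 2 * Tprop, Tprop = 50 ms)
Time until first ACK returns = Ttrans + RTT = 1 + 100 = 101 ms
Need W * Ttrans >= Ttrans + RTT  ->  W >= (Ttrans + RTT) / Ttrans
(Ttrans + RTT) / Ttrans = 101 / 1 = 101
W_min = ceil(101) = 101

101


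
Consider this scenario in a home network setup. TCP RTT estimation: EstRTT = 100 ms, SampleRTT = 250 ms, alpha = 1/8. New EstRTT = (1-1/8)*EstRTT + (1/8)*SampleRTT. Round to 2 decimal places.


Given: EstRTT = 100 ms, SampleRTT = 250 ms, alpha = 1/8
New EstRTT = (1 - alpha) * EstRTT + alpha * SampleRTT
(7/8) * 100 = 87.5
(1/8) * 250 = 31.25
New EstRTT = 87.5 + 31.25 = 118.75 ms -> 118.75 ms (2 dp)

118.75


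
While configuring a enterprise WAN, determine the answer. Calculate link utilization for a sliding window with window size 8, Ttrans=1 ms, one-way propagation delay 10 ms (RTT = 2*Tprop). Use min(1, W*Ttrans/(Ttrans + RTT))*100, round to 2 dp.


Given: W = 8, Ttrans = 1 ms, RTT = 20 ms (= 2 * Tprop, Tprop = 10 ms)
Cycle time = Ttrans + RTT = 1 + 20 = 21 ms (first packet sent until its ACK returns)
W * Ttrans = 8 * 1 = 8 ms of sending per cycle
W * Ttrans / (Ttrans + RTT) = 8 / 21 = 0.380952
U = min(1, 0.380952) = 0.380952
U% = 38.10%

38.10


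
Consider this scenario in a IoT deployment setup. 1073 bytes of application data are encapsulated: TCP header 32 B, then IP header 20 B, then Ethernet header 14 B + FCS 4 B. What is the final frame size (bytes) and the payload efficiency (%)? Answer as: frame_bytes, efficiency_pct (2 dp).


TCP segment = 1073 + 32 = 1105 B
IP packet = 1105 + 20 = 1125 B
Ethernet frame = 1125 + 14 + 4 = 1143 B
Efficiency = app / frame = 1073 / 1143 = 0.938758 = 93.8758% -> 93.88% (2 dp)

1143, 93.88


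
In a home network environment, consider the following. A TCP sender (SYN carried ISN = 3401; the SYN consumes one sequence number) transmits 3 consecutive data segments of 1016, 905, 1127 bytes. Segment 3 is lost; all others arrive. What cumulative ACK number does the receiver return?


SYN uses sequence number 3401; first data byte = ISN + 1 = 3402.
Segment 1: SEQ = 3402, len = 1016 B, covers [3402, 4417]
Segment 2: SEQ = 4418, len = 905 B, covers [4418, 5322]
Segment 3: SEQ = 5323, len = 1127 B, covers [5323, 6449] [LOST]
In-order data received: bytes [3402, 5322] (segments 1..2).
Segment 3 missing -> gap begins at byte 5323.
Cumulative ACK = next expected in-order byte = 3402 + 1016 + 905 = 5323

5323


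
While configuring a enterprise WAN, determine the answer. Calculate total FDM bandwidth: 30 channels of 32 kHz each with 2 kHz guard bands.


Given: 30 channels, 32 kHz each, guard = 2 kHz
Channel bandwidth = 30 * 32 = 960 kHz
Guard bands = 29 gaps * 2 kHz = 58 kHz
Total = 960 + 58 = 1018 kHz

1018


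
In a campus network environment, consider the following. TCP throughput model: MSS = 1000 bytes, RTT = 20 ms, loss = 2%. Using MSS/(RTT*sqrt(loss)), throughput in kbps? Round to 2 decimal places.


Given: MSS = 1000 bytes, RTT = 20 ms, loss = 2%
RTT in seconds = 20 / 1000 = 0.02
Loss rate = 2% = 0.02
sqrt(loss) = sqrt(0.02) = 0.141421356237
Throughput (bytes/s) = 1000 / (0.02 * 0.141421356237) = 353553.3906
Throughput (kbps) = 353553.3906 * 8 / 1000 = 2828.427125 -> 2828.43 kbps (2 dp)

2828.43


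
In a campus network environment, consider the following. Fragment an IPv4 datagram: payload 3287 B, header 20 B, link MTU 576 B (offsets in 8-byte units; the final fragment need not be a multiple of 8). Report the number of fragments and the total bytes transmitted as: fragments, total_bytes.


Max data per non-final fragment = floor((MTU - header)/8)*8 = floor((576 - 20)/8)*8 = floor(556/8)*8 = 552 B
Final fragment needs no 8-byte alignment: it can carry up to MTU - header = 556 B
Non-final fragments needed = ceil((payload - 556) / 552) = ceil(2731/552) = ceil(4.9475) = 5
Number of fragments = 5 + 1 = 6
Fragment sizes (data): 5 * 552 B + 527 B (last, 527 <= 556 OK)
Total bytes sent = payload + n_frags * header = 3287 + 6*20 = 3287 + 120 = 3407 B

6, 3407


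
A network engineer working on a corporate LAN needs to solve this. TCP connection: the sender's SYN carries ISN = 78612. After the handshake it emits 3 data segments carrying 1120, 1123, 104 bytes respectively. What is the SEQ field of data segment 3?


The SYN occupies sequence number ISN = 78612, so the first data byte is ISN + 1 = 78613.
SEQ of data segment i = (ISN + 1) + sum of payload sizes of segments 1..i-1.
Segment 1: SEQ = 78613, payload = 1120 bytes
Segment 2: SEQ = 79733, payload = 1123 bytes
Segment 3: SEQ = 80856, payload = 104 bytes
SEQ of segment 3 = 78613 + 1120 + 1123 = 80856

80856


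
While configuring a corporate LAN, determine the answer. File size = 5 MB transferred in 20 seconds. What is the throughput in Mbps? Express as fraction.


Given: file = 5 MB, time = 20 s
File in Mb = 5 * 8 = 40 Mb
Throughput = 40 / 20 Mbps
Throughput = 2 Mbps

2


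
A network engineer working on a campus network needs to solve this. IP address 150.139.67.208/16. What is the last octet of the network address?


Given: IP = 150.139.67.208, prefix = /16
Subnet mask = 255.255.0.0
Last octet of IP: 208
Last octet of mask: 0
Network last octet = 208 AND 0 = 0

0


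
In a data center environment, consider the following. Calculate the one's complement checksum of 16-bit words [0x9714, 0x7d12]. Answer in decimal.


Given words: [0x9714, 0x7d12]
Step 1: Sum all words
Raw sum = 38676 + 32018 = 70694
Step 2: Fold carry: (5158 + 1) = 5159
One's complement = ~5159 & 0xFFFF = 60376

60376


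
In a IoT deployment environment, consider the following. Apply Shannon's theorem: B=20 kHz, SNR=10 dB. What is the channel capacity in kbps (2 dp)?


Given: B = 20 kHz, SNR = 10 dB
SNR linear = 10^(10/10) = 10
1 + SNR = 11
log2(11) = 3.4594316186
C = 20 * 1000 * 3.4594316186 = 69188.6324 bps
C = 69.188632 kbps -> 69.19 kbps (2 dp)

69.19


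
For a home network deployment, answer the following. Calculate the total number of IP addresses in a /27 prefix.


Given: CIDR prefix /27
Host bits = 32 - 27 = 5
Total addresses = 2^5 = 32

32


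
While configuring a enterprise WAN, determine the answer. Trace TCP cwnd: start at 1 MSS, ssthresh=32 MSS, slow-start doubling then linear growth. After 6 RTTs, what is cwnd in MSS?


RTT 0: cwnd = 1 MSS (initial)
RTT 1: cwnd = 2 MSS (slow start, doubled)
RTT 2: cwnd = 4 MSS (slow start, doubled)
RTT 3: cwnd = 8 MSS (slow start, doubled)
RTT 4: cwnd = 16 MSS (slow start, doubled)
RTT 5: cwnd = 32 MSS (slow start, doubled)
RTT 6: cwnd = 33 MSS (congestion avoidance, +1)

33


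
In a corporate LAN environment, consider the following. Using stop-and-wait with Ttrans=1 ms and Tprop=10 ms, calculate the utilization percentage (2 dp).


Given: Ttrans = 1 ms, Tprop = 10 ms
RTT = 2 * Tprop = 2 * 10 = 20 ms
U = Ttrans / (Ttrans + RTT)
U = 1 / (1 + 20)
U = 1 / 21 = 0.047619
U% = 4.76%

4.76


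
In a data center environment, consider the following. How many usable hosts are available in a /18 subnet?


Given: subnet mask /18
Host bits = 32 - 18 = 14
Total addresses = 2^14 = 16384
Usable hosts = 16384 - 2 (network + broadcast) = 16382

16382


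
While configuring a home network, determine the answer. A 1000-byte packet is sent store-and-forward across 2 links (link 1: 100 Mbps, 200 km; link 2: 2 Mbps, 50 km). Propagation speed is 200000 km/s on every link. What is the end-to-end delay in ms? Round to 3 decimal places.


Packet = 1000 bytes = 8000 bits. Store-and-forward: sum (t_trans + t_prop) per link.
Link 1: t_trans = 8000/(100*10^6) s = 0.0800 ms; t_prop = 200/200000 s = 1.0000 ms; subtotal = 1.0800 ms
Link 2: t_trans = 8000/(2*10^6) s = 4.0000 ms; t_prop = 50/200000 s = 0.2500 ms; subtotal = 4.2500 ms
End-to-end = 1.0800 + 4.2500 = 5.3300 ms -> 5.330 ms (3 dp)

5.330


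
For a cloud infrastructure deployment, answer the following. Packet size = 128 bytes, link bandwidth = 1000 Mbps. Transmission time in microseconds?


Given: packet = 128 bytes, bandwidth = 1000 Mbps
Packet in bits = 128 * 8 = 1024 bits
Bandwidth = 1000 * 10^6 = 1000000000 bps
Time = 1024 / 1000000000 seconds
Time in us = 1024 * 10^6 / 1000000000 = 1.024

1.024
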